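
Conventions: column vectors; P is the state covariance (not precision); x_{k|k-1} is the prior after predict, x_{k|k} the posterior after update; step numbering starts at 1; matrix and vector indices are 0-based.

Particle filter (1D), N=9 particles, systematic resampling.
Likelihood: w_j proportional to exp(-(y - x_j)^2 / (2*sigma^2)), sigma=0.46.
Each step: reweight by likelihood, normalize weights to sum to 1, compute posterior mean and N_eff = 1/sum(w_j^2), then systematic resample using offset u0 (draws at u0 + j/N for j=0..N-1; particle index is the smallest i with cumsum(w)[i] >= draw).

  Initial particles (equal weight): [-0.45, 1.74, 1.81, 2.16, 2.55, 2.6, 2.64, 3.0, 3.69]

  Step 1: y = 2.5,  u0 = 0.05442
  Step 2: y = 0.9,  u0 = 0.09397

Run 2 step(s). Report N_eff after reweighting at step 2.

step 1: w=[0.0000, 0.0526, 0.0669, 0.1567, 0.2047, 0.2011, 0.1966, 0.1141, 0.0073]  mean=2.4842  Neff=6.0279  idx=[2, 3, 4, 4, 5, 5, 6, 6, 7]
step 2: w=[0.8227, 0.1367, 0.0094, 0.0094, 0.0063, 0.0063, 0.0046, 0.0046, 0.0002]  mean=1.8894  Neff=1.4372  idx=[0, 0, 0, 0, 0, 0, 0, 1, 4]

N_eff = 1.4372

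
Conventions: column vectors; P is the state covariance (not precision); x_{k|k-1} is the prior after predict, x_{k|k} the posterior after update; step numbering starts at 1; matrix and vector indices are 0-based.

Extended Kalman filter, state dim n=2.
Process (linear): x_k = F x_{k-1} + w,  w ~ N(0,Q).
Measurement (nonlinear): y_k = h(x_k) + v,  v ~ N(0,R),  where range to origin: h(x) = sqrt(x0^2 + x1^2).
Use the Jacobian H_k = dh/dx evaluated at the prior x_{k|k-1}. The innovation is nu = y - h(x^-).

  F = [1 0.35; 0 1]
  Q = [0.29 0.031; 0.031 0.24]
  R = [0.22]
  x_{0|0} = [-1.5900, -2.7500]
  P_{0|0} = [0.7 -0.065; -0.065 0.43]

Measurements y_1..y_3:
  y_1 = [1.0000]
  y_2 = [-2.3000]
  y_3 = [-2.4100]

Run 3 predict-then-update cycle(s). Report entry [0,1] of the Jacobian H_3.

H_jac[0,1] = 0.6367

step 1: x^-=[-2.5525, -2.7500]  P^-=[0.9972 0.1165; 0.1165 0.6700]  H_jac=[-0.6803 -0.7329]  S=[1.1576]  K=[-0.6598; -0.4927]  nu=[-2.7520]  x^+=[-0.7368, -1.3941]  P^+=[0.4933 -0.2598; -0.2598 0.3890]
step 2: x^-=[-1.2247, -1.3941]  P^-=[0.6491 -0.0926; -0.0926 0.6290]  H_jac=[-0.6600 -0.7513]  S=[0.7659]  K=[-0.4684; -0.5372]  nu=[-4.1557]  x^+=[0.7220, 0.8383]  P^+=[0.4810 -0.2854; -0.2854 0.4080]
step 3: x^-=[1.0154, 0.8383]  P^-=[0.6212 -0.1116; -0.1116 0.6480]  H_jac=[0.7711 0.6367]  S=[0.7425]  K=[0.5495; 0.4397]  nu=[-3.7267]  x^+=[-1.0325, -0.8005]  P^+=[0.3970 -0.2910; -0.2910 0.5044]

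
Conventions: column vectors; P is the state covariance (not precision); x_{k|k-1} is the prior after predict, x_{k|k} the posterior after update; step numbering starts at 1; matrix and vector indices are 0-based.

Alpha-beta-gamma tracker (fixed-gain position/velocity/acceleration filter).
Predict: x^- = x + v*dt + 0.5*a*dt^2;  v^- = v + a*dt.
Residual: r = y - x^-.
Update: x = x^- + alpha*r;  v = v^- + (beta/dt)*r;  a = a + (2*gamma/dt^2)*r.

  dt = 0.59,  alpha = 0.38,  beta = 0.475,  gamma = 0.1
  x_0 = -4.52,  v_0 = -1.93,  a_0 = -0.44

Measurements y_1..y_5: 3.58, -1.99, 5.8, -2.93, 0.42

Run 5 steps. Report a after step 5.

step 1: x_pred=-5.7353  r=9.3153  x^+=-2.1955  v^+=5.3100  a^+=4.9121
step 2: x_pred=1.7924  r=-3.7824  x^+=0.3551  v^+=5.1630  a^+=2.7389
step 3: x_pred=3.8779  r=1.9221  x^+=4.6083  v^+=8.3264  a^+=3.8432
step 4: x_pred=10.1898  r=-13.1198  x^+=5.2043  v^+=0.0313  a^+=-3.6947
step 5: x_pred=4.5797  r=-4.1597  x^+=2.9990  v^+=-5.4975  a^+=-6.0847

a_post = -6.0847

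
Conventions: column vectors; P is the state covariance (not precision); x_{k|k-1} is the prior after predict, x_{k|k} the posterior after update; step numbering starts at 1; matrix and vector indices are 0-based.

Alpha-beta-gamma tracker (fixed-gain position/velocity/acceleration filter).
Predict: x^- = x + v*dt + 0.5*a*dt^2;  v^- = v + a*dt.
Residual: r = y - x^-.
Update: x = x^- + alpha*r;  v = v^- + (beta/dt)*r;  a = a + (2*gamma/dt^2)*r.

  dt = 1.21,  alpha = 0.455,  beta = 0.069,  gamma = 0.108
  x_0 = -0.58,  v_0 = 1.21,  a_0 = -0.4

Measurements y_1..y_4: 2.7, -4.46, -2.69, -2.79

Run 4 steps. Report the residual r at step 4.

resid = 1.3430

step 1: x_pred=0.5913  r=2.1087  x^+=1.5507  v^+=0.8462  a^+=-0.0889
step 2: x_pred=2.5096  r=-6.9696  x^+=-0.6616  v^+=0.3412  a^+=-1.1171
step 3: x_pred=-1.0664  r=-1.6236  x^+=-1.8052  v^+=-1.1031  a^+=-1.3567
step 4: x_pred=-4.1330  r=1.3430  x^+=-3.5220  v^+=-2.6680  a^+=-1.1585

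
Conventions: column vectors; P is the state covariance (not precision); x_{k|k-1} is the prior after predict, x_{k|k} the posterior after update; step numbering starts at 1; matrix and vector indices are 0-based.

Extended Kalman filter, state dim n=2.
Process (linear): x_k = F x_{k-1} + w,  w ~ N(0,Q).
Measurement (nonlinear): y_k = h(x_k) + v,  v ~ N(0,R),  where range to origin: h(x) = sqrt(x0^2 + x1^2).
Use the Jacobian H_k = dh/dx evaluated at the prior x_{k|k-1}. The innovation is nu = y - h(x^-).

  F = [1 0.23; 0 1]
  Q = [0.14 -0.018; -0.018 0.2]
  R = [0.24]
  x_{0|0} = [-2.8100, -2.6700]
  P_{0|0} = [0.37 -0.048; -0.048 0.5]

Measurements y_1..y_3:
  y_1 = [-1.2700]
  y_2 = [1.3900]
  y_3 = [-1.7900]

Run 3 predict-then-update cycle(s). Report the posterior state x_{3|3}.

x_post = [0.0241, -0.8105]

step 1: x^-=[-3.4241, -2.6700]  P^-=[0.5144 0.0490; 0.0490 0.7000]  H_jac=[-0.7886 -0.6149]  S=[0.8721]  K=[-0.4997; -0.5379]  nu=[-5.6120]  x^+=[-0.6199, 0.3487]  P^+=[0.2966 -0.1854; -0.1854 0.4477]
step 2: x^-=[-0.5397, 0.3487]  P^-=[0.3750 -0.1004; -0.1004 0.6477]  H_jac=[-0.8400 0.5426]  S=[0.7869]  K=[-0.4696; 0.5539]  nu=[0.7475]  x^+=[-0.8907, 0.7626]  P^+=[0.2015 0.1042; 0.1042 0.4063]
step 3: x^-=[-0.7153, 0.7626]  P^-=[0.4110 0.1797; 0.1797 0.6063]  H_jac=[-0.6841 0.7294]  S=[0.5756]  K=[-0.2608; 0.5548]  nu=[-2.8356]  x^+=[0.0241, -0.8105]  P^+=[0.3718 0.2629; 0.2629 0.4292]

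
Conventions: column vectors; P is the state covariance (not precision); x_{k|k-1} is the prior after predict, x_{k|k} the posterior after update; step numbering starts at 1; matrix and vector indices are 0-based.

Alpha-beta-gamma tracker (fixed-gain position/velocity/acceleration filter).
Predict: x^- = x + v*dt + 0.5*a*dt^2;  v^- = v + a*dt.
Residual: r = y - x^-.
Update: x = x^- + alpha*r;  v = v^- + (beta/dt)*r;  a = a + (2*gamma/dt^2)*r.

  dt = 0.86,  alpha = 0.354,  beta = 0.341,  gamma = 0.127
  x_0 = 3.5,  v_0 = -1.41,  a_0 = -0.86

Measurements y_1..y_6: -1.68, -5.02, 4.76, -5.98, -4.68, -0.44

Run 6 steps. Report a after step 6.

step 1: x_pred=1.9694  r=-3.6494  x^+=0.6775  v^+=-3.5966  a^+=-2.1133
step 2: x_pred=-3.1971  r=-1.8229  x^+=-3.8424  v^+=-6.1369  a^+=-2.7393
step 3: x_pred=-10.1331  r=14.8931  x^+=-4.8609  v^+=-2.5874  a^+=2.3754
step 4: x_pred=-6.2077  r=0.2277  x^+=-6.1271  v^+=-0.4543  a^+=2.4536
step 5: x_pred=-5.6104  r=0.9304  x^+=-5.2811  v^+=2.0247  a^+=2.7731
step 6: x_pred=-2.5143  r=2.0743  x^+=-1.7800  v^+=5.2321  a^+=3.4855

a_post = 3.4855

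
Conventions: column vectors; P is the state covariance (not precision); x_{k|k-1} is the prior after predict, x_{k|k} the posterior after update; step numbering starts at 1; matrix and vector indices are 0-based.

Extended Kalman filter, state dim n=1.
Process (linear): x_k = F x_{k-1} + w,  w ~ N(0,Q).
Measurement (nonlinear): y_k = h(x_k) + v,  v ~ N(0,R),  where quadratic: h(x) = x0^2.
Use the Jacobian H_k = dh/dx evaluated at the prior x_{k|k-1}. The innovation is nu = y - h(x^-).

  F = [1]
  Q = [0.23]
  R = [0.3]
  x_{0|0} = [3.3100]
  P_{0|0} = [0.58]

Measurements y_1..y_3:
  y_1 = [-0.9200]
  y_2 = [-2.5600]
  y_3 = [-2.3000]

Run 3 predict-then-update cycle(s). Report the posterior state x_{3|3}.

x_post = [-0.3358]

step 1: x^-=[3.3100]  P^-=[0.8100]  H_jac=[6.6200]  S=[35.7978]  K=[0.1498]  nu=[-11.8761]  x^+=[1.5311]  P^+=[0.0068]
step 2: x^-=[1.5311]  P^-=[0.2368]  H_jac=[3.0621]  S=[2.5203]  K=[0.2877]  nu=[-4.9041]  x^+=[0.1202]  P^+=[0.0282]
step 3: x^-=[0.1202]  P^-=[0.2582]  H_jac=[0.2403]  S=[0.3149]  K=[0.1970]  nu=[-2.3144]  x^+=[-0.3358]  P^+=[0.2460]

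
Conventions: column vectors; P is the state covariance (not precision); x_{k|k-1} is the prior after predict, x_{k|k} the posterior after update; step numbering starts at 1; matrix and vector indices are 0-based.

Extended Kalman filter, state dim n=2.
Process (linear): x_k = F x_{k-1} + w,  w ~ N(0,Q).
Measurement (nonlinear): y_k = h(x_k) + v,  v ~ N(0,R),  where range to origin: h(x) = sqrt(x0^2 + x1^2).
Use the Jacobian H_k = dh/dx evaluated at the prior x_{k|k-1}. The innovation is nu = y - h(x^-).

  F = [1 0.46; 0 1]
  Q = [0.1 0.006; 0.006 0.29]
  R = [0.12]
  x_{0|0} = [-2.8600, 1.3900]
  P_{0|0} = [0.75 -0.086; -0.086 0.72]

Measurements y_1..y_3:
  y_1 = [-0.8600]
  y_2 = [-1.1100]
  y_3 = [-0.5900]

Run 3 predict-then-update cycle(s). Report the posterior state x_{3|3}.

step 1: x^-=[-2.2206, 1.3900]  P^-=[0.9232 0.2512; 0.2512 1.0100]  H_jac=[-0.8476 0.5306]  S=[0.8417]  K=[-0.7714; 0.3837]  nu=[-3.4798]  x^+=[0.4636, 0.0548]  P^+=[0.4224 0.5003; 0.5003 0.8861]
step 2: x^-=[0.4888, 0.0548]  P^-=[1.1702 0.9139; 0.9139 1.1761]  H_jac=[0.9938 0.1114]  S=[1.4927]  K=[0.8473; 0.6963]  nu=[-1.6019]  x^+=[-0.8684, -1.0605]  P^+=[0.0986 0.0333; 0.0333 0.4525]
step 3: x^-=[-1.3563, -1.0605]  P^-=[0.3250 0.2475; 0.2475 0.7425]  H_jac=[-0.7878 -0.6160]  S=[0.8435]  K=[-0.4842; -0.7733]  nu=[-2.3117]  x^+=[-0.2370, 0.7270]  P^+=[0.1272 -0.0684; -0.0684 0.2381]

x_post = [-0.2370, 0.7270]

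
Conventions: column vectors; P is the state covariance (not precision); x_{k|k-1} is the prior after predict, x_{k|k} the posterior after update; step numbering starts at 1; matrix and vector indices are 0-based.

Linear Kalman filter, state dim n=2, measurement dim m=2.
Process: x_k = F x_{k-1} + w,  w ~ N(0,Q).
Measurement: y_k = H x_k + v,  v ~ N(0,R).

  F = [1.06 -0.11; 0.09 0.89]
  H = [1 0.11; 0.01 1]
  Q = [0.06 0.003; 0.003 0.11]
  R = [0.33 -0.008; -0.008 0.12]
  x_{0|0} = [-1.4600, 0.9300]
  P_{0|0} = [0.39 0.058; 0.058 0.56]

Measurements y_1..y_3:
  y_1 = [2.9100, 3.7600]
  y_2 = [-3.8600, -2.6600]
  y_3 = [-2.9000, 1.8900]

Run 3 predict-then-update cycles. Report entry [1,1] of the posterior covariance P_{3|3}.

P_post[1,1] = 0.0697

step 1: x^-=[-1.6499, 0.6963]  P^-=[0.4915 0.0395; 0.0395 0.5660]  S=[0.8370 0.0987; 0.0987 0.6869]  K=[0.5948 -0.0208; 0.0247 0.8211]  nu=[4.4833, 3.0802]  x^+=[0.9527, 3.3363]  P^+=[0.1975 -0.0092; -0.0092 0.0984]
step 2: x^-=[0.6429, 3.0551]  P^-=[0.2852 0.0036; 0.0036 0.1881]  S=[0.6183 0.0191; 0.0191 0.3082]  K=[0.4622 -0.0078; 0.0204 0.6091]  nu=[-4.8389, -5.7215]  x^+=[-1.5490, -0.5289]  P^+=[0.1533 -0.0062; -0.0062 0.0730]
step 3: x^-=[-1.5837, -0.6102]  P^-=[0.2345 0.0047; 0.0047 0.1681]  S=[0.5676 0.0176; 0.0176 0.2882]  K=[0.4141 -0.0007; 0.0229 0.5820]  nu=[-1.2491, 2.5160]  x^+=[-2.1029, 0.8255]  P^+=[0.1372 -0.0048; -0.0048 0.0697]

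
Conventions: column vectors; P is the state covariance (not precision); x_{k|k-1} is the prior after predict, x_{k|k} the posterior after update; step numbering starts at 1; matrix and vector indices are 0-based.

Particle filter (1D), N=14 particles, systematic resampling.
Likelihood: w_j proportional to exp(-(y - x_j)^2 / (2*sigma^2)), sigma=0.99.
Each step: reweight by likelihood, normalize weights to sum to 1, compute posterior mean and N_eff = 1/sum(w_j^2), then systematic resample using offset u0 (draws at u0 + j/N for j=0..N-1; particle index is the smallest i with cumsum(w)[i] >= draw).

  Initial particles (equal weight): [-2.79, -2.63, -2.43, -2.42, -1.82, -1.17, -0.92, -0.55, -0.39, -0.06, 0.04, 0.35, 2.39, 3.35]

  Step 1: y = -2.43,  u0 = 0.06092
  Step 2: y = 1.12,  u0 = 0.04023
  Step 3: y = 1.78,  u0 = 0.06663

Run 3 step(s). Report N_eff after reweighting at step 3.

N_eff = 10.5557

step 1: w=[0.1585, 0.1659, 0.1693, 0.1693, 0.1401, 0.0753, 0.0529, 0.0279, 0.0203, 0.0096, 0.0075, 0.0033, 0.0000, 0.0000]  mean=-2.1139  Neff=7.1719  idx=[0, 0, 1, 1, 2, 2, 2, 3, 3, 4, 4, 5, 6, 10]
step 2: w=[0.0005, 0.0005, 0.0010, 0.0010, 0.0021, 0.0021, 0.0021, 0.0022, 0.0022, 0.0157, 0.0157, 0.0889, 0.1544, 0.7117]  mean=-0.3085  Neff=1.8560  idx=[10, 11, 12, 12, 13, 13, 13, 13, 13, 13, 13, 13, 13, 13]
step 3: w=[0.0006, 0.0054, 0.0110, 0.0110, 0.0972, 0.0972, 0.0972, 0.0972, 0.0972, 0.0972, 0.0972, 0.0972, 0.0972, 0.0972]  mean=0.0111  Neff=10.5557  idx=[4, 5, 5, 6, 7, 8, 8, 9, 10, 11, 11, 12, 13, 13]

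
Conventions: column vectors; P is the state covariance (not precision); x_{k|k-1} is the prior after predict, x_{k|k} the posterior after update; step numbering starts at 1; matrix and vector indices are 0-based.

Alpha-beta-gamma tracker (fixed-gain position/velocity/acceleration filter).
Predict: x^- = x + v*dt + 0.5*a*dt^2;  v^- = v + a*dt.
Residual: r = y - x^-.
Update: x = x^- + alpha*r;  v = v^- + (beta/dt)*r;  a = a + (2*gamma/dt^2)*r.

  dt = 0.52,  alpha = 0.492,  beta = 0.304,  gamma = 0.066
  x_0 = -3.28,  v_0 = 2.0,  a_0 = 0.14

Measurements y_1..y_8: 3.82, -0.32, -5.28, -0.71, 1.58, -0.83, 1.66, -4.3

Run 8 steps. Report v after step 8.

v_post = -2.0407

step 1: x_pred=-2.2211  r=6.0411  x^+=0.7511  v^+=5.6045  a^+=3.0890
step 2: x_pred=4.0831  r=-4.4031  x^+=1.9168  v^+=4.6367  a^+=0.9396
step 3: x_pred=4.4549  r=-9.7349  x^+=-0.3347  v^+=-0.5659  a^+=-3.8126
step 4: x_pred=-1.1444  r=0.4344  x^+=-0.9307  v^+=-2.2945  a^+=-3.6006
step 5: x_pred=-2.6106  r=4.1906  x^+=-0.5488  v^+=-1.7169  a^+=-1.5549
step 6: x_pred=-1.6518  r=0.8218  x^+=-1.2475  v^+=-2.0450  a^+=-1.1537
step 7: x_pred=-2.4669  r=4.1269  x^+=-0.4364  v^+=-0.2322  a^+=0.8609
step 8: x_pred=-0.4408  r=-3.8592  x^+=-2.3395  v^+=-2.0407  a^+=-1.0230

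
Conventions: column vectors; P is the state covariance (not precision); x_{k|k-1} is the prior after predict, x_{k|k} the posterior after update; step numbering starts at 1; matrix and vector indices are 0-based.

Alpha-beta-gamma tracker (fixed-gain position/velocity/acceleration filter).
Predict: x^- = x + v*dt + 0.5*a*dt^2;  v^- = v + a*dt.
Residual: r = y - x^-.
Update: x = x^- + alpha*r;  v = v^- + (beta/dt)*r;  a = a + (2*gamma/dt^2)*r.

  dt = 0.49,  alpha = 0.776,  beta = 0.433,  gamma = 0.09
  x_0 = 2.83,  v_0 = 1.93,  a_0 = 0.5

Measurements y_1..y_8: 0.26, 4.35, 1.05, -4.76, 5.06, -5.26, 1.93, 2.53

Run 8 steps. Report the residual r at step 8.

resid = 1.5462

step 1: x_pred=3.8357  r=-3.5757  x^+=1.0610  v^+=-0.9848  a^+=-2.1807
step 2: x_pred=0.3166  r=4.0334  x^+=3.4465  v^+=1.5109  a^+=0.8431
step 3: x_pred=4.2881  r=-3.2381  x^+=1.7753  v^+=-0.9374  a^+=-1.5845
step 4: x_pred=1.1258  r=-5.8858  x^+=-3.4416  v^+=-6.9149  a^+=-5.9970
step 5: x_pred=-7.5498  r=12.6098  x^+=2.2354  v^+=1.2896  a^+=3.4565
step 6: x_pred=3.2822  r=-8.5422  x^+=-3.3465  v^+=-4.5653  a^+=-2.9475
step 7: x_pred=-5.9374  r=7.8674  x^+=0.1677  v^+=0.9426  a^+=2.9506
step 8: x_pred=0.9838  r=1.5462  x^+=2.1836  v^+=3.7547  a^+=4.1097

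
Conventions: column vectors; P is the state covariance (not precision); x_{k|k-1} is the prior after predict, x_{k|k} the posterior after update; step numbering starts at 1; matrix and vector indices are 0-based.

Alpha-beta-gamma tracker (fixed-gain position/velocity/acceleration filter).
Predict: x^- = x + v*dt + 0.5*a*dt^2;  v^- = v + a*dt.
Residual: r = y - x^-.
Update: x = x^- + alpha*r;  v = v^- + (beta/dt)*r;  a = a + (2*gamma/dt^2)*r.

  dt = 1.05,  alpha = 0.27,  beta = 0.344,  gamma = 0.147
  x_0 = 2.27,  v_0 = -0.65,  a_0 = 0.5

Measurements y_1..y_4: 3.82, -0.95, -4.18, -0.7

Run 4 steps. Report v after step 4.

v_post = -3.5039

step 1: x_pred=1.8631  r=1.9569  x^+=2.3915  v^+=0.5161  a^+=1.0218
step 2: x_pred=3.4967  r=-4.4467  x^+=2.2961  v^+=0.1322  a^+=-0.1639
step 3: x_pred=2.3445  r=-6.5245  x^+=0.5829  v^+=-2.1775  a^+=-1.9038
step 4: x_pred=-2.7529  r=2.0529  x^+=-2.1986  v^+=-3.5039  a^+=-1.3564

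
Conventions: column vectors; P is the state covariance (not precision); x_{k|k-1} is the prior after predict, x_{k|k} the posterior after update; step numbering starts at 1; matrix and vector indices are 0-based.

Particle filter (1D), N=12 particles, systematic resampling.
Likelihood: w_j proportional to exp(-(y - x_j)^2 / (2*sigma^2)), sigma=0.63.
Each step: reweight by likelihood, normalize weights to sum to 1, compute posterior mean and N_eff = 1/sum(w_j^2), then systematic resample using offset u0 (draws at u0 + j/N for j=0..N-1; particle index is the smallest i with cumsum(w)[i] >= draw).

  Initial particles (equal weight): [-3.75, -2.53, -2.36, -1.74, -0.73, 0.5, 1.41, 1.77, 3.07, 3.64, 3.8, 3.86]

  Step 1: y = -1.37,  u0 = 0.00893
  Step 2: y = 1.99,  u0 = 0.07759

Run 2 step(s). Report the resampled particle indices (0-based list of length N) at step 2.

step 1: w=[0.0004, 0.0953, 0.1510, 0.4369, 0.3099, 0.0063, 0.0000, 0.0000, 0.0000, 0.0000, 0.0000, 0.0000]  mean=-1.5825  Neff=3.1357  idx=[1, 1, 2, 3, 3, 3, 3, 3, 3, 4, 4, 4]
step 2: w=[0.0000, 0.0000, 0.0000, 0.0001, 0.0001, 0.0001, 0.0001, 0.0001, 0.0001, 0.3332, 0.3332, 0.3332]  mean=-0.7306  Neff=3.0033  idx=[9, 9, 9, 9, 10, 10, 10, 10, 11, 11, 11, 11]

resampled_idx = [9, 9, 9, 9, 10, 10, 10, 10, 11, 11, 11, 11]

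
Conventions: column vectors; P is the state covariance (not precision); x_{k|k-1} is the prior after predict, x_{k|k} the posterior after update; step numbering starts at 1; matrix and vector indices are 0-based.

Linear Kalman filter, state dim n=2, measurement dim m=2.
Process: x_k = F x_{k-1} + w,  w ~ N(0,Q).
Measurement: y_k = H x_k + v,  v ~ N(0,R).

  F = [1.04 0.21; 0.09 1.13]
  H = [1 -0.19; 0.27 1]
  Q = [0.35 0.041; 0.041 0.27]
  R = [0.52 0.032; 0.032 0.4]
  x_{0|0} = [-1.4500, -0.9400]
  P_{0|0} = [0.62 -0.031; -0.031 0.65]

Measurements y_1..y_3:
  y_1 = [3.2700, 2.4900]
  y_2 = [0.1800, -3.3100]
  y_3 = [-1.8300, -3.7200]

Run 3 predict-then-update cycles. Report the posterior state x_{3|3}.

step 1: x^-=[-1.7054, -1.1927]  P^-=[1.0357 0.2163; 0.2163 1.0987]  S=[1.5132 0.3081; 0.3081 1.6910]  K=[0.6206 0.1802; -0.1395 0.7097]  nu=[4.7488, 4.1432]  x^+=[1.9884, 1.0851]  P^+=[0.3291 0.0031; 0.0031 0.2786]
step 2: x^-=[2.2958, 1.4051]  P^-=[0.7196 0.1416; 0.1416 0.6290]  S=[1.2085 0.2411; 0.2411 1.1579]  K=[0.5376 0.1781; -0.1009 0.5972]  nu=[-1.8488, -5.3350]  x^+=[0.3515, -1.5946]  P^+=[0.2873 0.0109; 0.0109 0.2327]
step 3: x^-=[0.0307, -1.7703]  P^-=[0.6758 0.1361; 0.1361 0.5717]  S=[1.1647 0.2350; 0.2350 1.0945]  K=[0.5219 0.1790; -0.0926 0.5758]  nu=[-2.1971, -1.9580]  x^+=[-1.4665, -2.6944]  P^+=[0.2796 0.0128; 0.0128 0.2239]

x_post = [-1.4665, -2.6944]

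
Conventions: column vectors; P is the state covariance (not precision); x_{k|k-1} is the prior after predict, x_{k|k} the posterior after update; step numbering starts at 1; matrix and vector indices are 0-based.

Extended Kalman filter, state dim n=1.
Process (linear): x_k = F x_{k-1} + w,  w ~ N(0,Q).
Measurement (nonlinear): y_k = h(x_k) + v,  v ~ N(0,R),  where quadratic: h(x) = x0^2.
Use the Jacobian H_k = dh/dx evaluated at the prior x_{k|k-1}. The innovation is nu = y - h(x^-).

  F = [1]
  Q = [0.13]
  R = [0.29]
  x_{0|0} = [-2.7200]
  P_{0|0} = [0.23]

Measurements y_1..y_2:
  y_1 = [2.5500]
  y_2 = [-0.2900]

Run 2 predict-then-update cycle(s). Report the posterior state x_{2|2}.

step 1: x^-=[-2.7200]  P^-=[0.3600]  H_jac=[-5.4400]  S=[10.9437]  K=[-0.1790]  nu=[-4.8484]  x^+=[-1.8524]  P^+=[0.0095]
step 2: x^-=[-1.8524]  P^-=[0.1395]  H_jac=[-3.7047]  S=[2.2052]  K=[-0.2344]  nu=[-3.7213]  x^+=[-0.9800]  P^+=[0.0184]

x_post = [-0.9800]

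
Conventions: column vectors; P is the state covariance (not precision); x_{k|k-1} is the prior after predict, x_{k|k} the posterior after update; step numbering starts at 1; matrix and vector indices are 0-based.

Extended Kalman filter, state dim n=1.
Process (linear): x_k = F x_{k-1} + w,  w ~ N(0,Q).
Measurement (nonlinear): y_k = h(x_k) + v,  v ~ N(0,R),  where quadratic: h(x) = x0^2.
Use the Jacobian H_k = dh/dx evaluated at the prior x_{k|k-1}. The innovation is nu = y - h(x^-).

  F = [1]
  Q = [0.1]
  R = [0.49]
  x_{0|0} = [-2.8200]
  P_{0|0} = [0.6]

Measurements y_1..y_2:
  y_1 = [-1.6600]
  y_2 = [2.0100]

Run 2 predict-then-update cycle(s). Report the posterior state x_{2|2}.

x_post = [-1.3166]

step 1: x^-=[-2.8200]  P^-=[0.7000]  H_jac=[-5.6400]  S=[22.7567]  K=[-0.1735]  nu=[-9.6124]  x^+=[-1.1524]  P^+=[0.0151]
step 2: x^-=[-1.1524]  P^-=[0.1151]  H_jac=[-2.3047]  S=[1.1012]  K=[-0.2408]  nu=[0.6820]  x^+=[-1.3166]  P^+=[0.0512]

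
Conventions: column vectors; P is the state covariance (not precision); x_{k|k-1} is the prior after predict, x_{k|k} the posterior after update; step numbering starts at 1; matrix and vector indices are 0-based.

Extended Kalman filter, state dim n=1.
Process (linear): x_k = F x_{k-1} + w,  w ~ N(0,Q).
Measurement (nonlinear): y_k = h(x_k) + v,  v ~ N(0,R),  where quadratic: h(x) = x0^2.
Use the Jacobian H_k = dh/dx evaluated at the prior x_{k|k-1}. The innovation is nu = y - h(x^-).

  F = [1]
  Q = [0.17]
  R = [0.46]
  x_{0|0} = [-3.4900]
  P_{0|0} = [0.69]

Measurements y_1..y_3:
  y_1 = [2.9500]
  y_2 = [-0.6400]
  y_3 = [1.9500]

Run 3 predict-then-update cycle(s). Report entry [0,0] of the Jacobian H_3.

H_jac[0,0] = -2.1825

step 1: x^-=[-3.4900]  P^-=[0.8600]  H_jac=[-6.9800]  S=[42.3595]  K=[-0.1417]  nu=[-9.2301]  x^+=[-2.1820]  P^+=[0.0093]
step 2: x^-=[-2.1820]  P^-=[0.1793]  H_jac=[-4.3640]  S=[3.8754]  K=[-0.2019]  nu=[-5.4011]  x^+=[-1.0912]  P^+=[0.0213]
step 3: x^-=[-1.0912]  P^-=[0.1913]  H_jac=[-2.1825]  S=[1.3712]  K=[-0.3045]  nu=[0.7592]  x^+=[-1.3224]  P^+=[0.0642]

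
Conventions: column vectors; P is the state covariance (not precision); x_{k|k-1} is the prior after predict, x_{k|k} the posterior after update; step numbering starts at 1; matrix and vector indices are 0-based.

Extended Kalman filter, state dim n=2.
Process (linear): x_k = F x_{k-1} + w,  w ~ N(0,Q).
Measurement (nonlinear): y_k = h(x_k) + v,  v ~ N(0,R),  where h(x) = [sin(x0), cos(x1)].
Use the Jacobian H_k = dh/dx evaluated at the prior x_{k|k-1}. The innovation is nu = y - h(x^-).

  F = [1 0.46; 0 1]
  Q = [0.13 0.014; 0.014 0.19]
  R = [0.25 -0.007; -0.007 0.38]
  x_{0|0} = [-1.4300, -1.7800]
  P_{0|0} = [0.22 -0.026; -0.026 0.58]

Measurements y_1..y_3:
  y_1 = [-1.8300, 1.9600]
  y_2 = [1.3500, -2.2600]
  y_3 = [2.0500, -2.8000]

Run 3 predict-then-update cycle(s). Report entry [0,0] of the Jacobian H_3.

H_jac[0,0] = 0.0804

step 1: x^-=[-2.2488, -1.7800]  P^-=[0.4488 0.2548; 0.2548 0.7700]  H_jac=[-0.6272 0.0000; 0.0000 0.9782]  S=[0.4266 -0.1633; -0.1633 1.1168]  K=[-0.6086 0.1342; -0.1233 0.6564]  nu=[-1.0512, 2.1677]  x^+=[-1.3183, -0.2275]  P^+=[0.2441 0.0565; 0.0565 0.2559]
step 2: x^-=[-1.4229, -0.2275]  P^-=[0.4802 0.1882; 0.1882 0.4459]  H_jac=[0.1474 0.0000; 0.0000 0.2255]  S=[0.2604 -0.0007; -0.0007 0.4027]  K=[0.2720 0.1059; 0.1072 0.2499]  nu=[2.3391, -3.2342]  x^+=[-1.1292, -0.7850]  P^+=[0.4564 0.1700; 0.1700 0.4178]
step 3: x^-=[-1.4903, -0.7850]  P^-=[0.8312 0.3762; 0.3762 0.6078]  H_jac=[0.0804 0.0000; 0.0000 0.7069]  S=[0.2554 0.0144; 0.0144 0.6837]  K=[0.2401 0.3839; 0.0832 0.6266]  nu=[3.0468, -3.5074]  x^+=[-2.1051, -2.7295]  P^+=[0.7131 0.2040; 0.2040 0.3360]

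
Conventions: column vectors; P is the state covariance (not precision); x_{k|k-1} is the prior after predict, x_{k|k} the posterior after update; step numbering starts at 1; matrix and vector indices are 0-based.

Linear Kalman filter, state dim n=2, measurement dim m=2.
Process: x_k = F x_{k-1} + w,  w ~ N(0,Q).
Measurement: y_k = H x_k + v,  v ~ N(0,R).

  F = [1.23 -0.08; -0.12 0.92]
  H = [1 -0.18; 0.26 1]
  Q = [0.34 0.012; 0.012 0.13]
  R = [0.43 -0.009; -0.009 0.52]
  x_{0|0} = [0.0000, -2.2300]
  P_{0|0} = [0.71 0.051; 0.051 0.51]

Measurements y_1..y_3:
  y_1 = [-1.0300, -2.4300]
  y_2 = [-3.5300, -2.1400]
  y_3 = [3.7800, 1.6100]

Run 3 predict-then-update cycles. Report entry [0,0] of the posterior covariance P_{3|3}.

P_post[0,0] = 0.2635

step 1: x^-=[0.1784, -2.0516]  P^-=[1.4074 -0.0721; -0.0721 0.5606]  S=[1.8815 0.1873; 0.1873 1.1383]  K=[0.7414 0.1361; -0.1417 0.4994]  nu=[-1.5777, -0.4248]  x^+=[-1.0491, -2.0402]  P^+=[0.3144 -0.0176; -0.0176 0.2655]
step 2: x^-=[-1.1271, -1.7511]  P^-=[0.8208 -0.0741; -0.0741 0.3632]  S=[1.2892 0.0685; 0.0685 0.9001]  K=[0.6414 0.1060; -0.1289 0.3919]  nu=[-2.7181, -0.0958]  x^+=[-2.8806, -1.4382]  P^+=[0.2710 -0.0211; -0.0211 0.2104]
step 3: x^-=[-3.4281, -0.9774]  P^-=[0.7556 -0.0676; -0.0676 0.3167]  S=[1.2201 0.0660; 0.0660 0.8526]  K=[0.6236 0.1029; -0.1216 0.3602]  nu=[7.0321, 3.4787]  x^+=[1.3152, -0.5794]  P^+=[0.2635 -0.0206; -0.0206 0.1938]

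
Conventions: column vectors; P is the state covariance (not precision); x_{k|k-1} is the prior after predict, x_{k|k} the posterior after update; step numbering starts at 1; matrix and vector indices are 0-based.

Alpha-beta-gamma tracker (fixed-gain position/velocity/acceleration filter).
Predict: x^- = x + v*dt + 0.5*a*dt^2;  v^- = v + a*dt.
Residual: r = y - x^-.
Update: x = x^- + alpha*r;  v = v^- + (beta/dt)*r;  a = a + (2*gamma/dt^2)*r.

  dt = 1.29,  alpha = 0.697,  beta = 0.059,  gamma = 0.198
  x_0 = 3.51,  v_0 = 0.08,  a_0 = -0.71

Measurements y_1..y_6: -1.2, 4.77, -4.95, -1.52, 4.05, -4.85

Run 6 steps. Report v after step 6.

v_post = 2.2022

step 1: x_pred=3.0224  r=-4.2224  x^+=0.0794  v^+=-1.0290  a^+=-1.7148
step 2: x_pred=-2.6748  r=7.4448  x^+=2.5142  v^+=-2.9006  a^+=0.0568
step 3: x_pred=-1.1803  r=-3.7697  x^+=-3.8078  v^+=-2.9997  a^+=-0.8402
step 4: x_pred=-8.3765  r=6.8565  x^+=-3.5975  v^+=-3.7700  a^+=0.7914
step 5: x_pred=-7.8024  r=11.8524  x^+=0.4587  v^+=-2.2071  a^+=3.6119
step 6: x_pred=0.6169  r=-5.4669  x^+=-3.1935  v^+=2.2022  a^+=2.3109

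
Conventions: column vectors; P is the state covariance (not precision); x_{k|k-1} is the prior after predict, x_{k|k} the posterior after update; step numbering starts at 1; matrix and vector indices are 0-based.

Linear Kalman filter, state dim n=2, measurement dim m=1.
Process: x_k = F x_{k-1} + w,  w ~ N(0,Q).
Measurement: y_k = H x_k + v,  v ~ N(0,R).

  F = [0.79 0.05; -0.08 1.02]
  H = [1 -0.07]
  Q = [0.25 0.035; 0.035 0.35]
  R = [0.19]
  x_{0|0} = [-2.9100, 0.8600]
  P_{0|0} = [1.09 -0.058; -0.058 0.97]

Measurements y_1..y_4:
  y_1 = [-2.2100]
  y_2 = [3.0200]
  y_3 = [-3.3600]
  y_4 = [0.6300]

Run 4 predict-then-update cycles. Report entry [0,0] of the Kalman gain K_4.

step 1: x^-=[-2.2559, 1.1100]  P^-=[0.9281 -0.0309; -0.0309 1.3756]  S=[1.1292]  K=[0.8239; -0.1127]  nu=[0.1236]  x^+=[-2.1541, 1.0961]  P^+=[0.1617 0.0739; 0.0739 1.3613]
step 2: x^-=[-1.6469, 1.2903]  P^-=[0.3602 0.1534; 0.1534 1.7553]  S=[0.5373]  K=[0.6503; 0.0569]  nu=[4.7572]  x^+=[1.4470, 1.5611]  P^+=[0.1329 0.1336; 0.1336 1.7535]
step 3: x^-=[1.2211, 1.4765]  P^-=[0.3479 0.2231; 0.2231 2.1534]  S=[0.5172]  K=[0.6424; 0.1399]  nu=[-4.4778]  x^+=[-1.6555, 0.8499]  P^+=[0.1344 0.1766; 0.1766 2.1433]
step 4: x^-=[-1.2654, 0.9993]  P^-=[0.3532 0.2774; 0.2774 2.5519]  S=[0.5169]  K=[0.6458; 0.1911]  nu=[1.9653]  x^+=[0.0038, 1.3750]  P^+=[0.1377 0.2136; 0.2136 2.5330]

K[0,0] = 0.6458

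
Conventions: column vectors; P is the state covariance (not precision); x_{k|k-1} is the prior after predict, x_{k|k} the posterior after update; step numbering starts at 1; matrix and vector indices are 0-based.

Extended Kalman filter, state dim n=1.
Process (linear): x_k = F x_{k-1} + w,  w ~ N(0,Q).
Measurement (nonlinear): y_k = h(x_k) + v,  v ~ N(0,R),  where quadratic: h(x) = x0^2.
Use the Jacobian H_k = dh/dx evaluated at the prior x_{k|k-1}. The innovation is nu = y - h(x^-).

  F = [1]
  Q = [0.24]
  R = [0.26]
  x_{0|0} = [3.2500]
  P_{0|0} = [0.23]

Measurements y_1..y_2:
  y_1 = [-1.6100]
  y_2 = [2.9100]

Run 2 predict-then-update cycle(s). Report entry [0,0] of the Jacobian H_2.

H_jac[0,0] = 2.8030

step 1: x^-=[3.2500]  P^-=[0.4700]  H_jac=[6.5000]  S=[20.1175]  K=[0.1519]  nu=[-12.1725]  x^+=[1.4015]  P^+=[0.0061]
step 2: x^-=[1.4015]  P^-=[0.2461]  H_jac=[2.8030]  S=[2.1934]  K=[0.3145]  nu=[0.9458]  x^+=[1.6989]  P^+=[0.0292]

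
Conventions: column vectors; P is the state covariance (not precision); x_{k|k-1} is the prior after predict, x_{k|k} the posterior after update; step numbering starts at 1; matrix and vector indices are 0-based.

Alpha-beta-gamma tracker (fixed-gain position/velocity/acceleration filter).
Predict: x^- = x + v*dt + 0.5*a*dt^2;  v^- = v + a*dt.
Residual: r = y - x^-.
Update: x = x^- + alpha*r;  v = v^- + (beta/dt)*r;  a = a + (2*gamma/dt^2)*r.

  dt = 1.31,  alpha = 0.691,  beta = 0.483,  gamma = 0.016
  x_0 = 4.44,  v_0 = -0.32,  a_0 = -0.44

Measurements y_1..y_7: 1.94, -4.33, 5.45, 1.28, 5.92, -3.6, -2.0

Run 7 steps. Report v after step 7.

step 1: x_pred=3.6433  r=-1.7033  x^+=2.4663  v^+=-1.5244  a^+=-0.4718
step 2: x_pred=0.0646  r=-4.3946  x^+=-2.9721  v^+=-3.7627  a^+=-0.5537
step 3: x_pred=-8.3763  r=13.8263  x^+=1.1777  v^+=0.6098  a^+=-0.2959
step 4: x_pred=1.7226  r=-0.4426  x^+=1.4168  v^+=0.0590  a^+=-0.3041
step 5: x_pred=1.2330  r=4.6870  x^+=4.4717  v^+=1.3886  a^+=-0.2167
step 6: x_pred=6.1049  r=-9.7049  x^+=-0.6012  v^+=-2.4735  a^+=-0.3977
step 7: x_pred=-4.1827  r=2.1827  x^+=-2.6745  v^+=-2.1897  a^+=-0.3570

v_post = -2.1897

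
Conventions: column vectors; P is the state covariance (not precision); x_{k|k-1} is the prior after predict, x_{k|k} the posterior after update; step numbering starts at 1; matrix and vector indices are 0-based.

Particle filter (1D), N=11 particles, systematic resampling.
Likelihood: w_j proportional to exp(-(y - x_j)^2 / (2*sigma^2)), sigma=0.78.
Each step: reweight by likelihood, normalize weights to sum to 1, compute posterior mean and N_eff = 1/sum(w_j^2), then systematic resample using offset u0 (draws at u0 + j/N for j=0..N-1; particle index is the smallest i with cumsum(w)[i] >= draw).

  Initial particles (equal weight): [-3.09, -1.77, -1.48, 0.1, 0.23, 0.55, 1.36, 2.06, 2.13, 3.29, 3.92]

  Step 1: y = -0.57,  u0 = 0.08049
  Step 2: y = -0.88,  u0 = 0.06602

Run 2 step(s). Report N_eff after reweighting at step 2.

step 1: w=[0.0022, 0.1220, 0.2017, 0.2755, 0.2355, 0.1421, 0.0187, 0.0014, 0.0010, 0.0000, 0.0000]  mean=-0.3310  Neff=4.8197  idx=[1, 2, 2, 3, 3, 3, 4, 4, 4, 5, 6]
step 2: w=[0.1118, 0.1595, 0.1595, 0.0974, 0.0974, 0.0974, 0.0779, 0.0779, 0.0779, 0.0399, 0.0035]  mean=-0.5604  Neff=8.9581  idx=[0, 1, 1, 2, 2, 3, 4, 5, 6, 8, 9]

N_eff = 8.9581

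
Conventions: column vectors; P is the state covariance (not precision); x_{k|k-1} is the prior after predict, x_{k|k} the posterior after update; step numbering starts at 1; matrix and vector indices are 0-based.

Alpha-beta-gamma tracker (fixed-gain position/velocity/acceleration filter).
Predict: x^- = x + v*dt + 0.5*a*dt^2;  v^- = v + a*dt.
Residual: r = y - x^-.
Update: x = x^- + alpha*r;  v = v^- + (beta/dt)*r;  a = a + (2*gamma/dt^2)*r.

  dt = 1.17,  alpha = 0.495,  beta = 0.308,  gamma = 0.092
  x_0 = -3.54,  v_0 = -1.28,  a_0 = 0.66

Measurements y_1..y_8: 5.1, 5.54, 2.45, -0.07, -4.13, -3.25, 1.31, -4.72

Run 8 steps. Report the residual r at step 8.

resid = 7.6470

step 1: x_pred=-4.5859  r=9.6859  x^+=0.2086  v^+=2.0420  a^+=1.9619
step 2: x_pred=3.9406  r=1.5994  x^+=4.7323  v^+=4.7585  a^+=2.1769
step 3: x_pred=11.7897  r=-9.3397  x^+=7.1665  v^+=4.8468  a^+=0.9215
step 4: x_pred=13.4680  r=-13.5380  x^+=6.7667  v^+=2.3611  a^+=-0.8982
step 5: x_pred=8.9144  r=-13.0444  x^+=2.4574  v^+=-2.1237  a^+=-2.6516
step 6: x_pred=-1.8421  r=-1.4079  x^+=-2.5390  v^+=-5.5966  a^+=-2.8408
step 7: x_pred=-11.0315  r=12.3415  x^+=-4.9224  v^+=-5.6715  a^+=-1.1819
step 8: x_pred=-12.3670  r=7.6470  x^+=-8.5818  v^+=-5.0413  a^+=-0.1540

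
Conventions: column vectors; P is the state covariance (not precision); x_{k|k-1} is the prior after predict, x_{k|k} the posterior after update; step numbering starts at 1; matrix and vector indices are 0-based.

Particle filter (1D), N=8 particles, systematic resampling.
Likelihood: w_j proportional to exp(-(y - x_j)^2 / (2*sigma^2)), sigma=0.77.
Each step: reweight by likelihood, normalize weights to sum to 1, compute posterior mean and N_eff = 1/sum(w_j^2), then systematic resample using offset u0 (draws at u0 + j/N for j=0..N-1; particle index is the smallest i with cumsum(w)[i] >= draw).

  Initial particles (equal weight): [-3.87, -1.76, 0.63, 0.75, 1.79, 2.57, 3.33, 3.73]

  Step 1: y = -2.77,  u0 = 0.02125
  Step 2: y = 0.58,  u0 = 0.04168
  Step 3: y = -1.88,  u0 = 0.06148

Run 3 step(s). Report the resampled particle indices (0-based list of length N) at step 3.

step 1: w=[0.4600, 0.5399, 0.0001, 0.0000, 0.0000, 0.0000, 0.0000, 0.0000]  mean=-2.7303  Neff=1.9878  idx=[0, 0, 0, 0, 1, 1, 1, 1]
step 2: w=[0.0000, 0.0000, 0.0000, 0.0000, 0.2500, 0.2500, 0.2500, 0.2500]  mean=-1.7600  Neff=4.0000  idx=[4, 4, 5, 5, 6, 6, 7, 7]
step 3: w=[0.1250, 0.1250, 0.1250, 0.1250, 0.1250, 0.1250, 0.1250, 0.1250]  mean=-1.7600  Neff=8.0000  idx=[0, 1, 2, 3, 4, 5, 6, 7]

resampled_idx = [0, 1, 2, 3, 4, 5, 6, 7]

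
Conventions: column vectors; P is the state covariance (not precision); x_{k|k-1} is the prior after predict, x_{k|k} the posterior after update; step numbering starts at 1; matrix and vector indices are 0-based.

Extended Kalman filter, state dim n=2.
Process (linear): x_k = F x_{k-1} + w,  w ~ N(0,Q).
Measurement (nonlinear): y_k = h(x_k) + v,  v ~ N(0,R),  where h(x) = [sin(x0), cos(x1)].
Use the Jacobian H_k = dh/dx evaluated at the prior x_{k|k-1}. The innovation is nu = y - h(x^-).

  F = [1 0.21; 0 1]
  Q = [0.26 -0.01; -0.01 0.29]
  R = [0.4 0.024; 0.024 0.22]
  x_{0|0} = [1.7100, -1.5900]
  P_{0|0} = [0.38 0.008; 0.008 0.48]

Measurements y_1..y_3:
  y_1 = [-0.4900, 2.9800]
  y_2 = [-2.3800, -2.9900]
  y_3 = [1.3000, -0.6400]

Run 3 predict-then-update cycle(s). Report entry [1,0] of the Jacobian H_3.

H_jac[1,0] = 0.0000

step 1: x^-=[1.3761, -1.5900]  P^-=[0.6645 0.0988; 0.0988 0.7700]  H_jac=[0.1935 0.0000; 0.0000 0.9998]  S=[0.4249 0.0431; 0.0431 0.9897]  K=[0.2938 0.0870; -0.0341 0.7793]  nu=[-1.4711, 2.9992]  x^+=[1.2049, 0.7976]  P^+=[0.6182 0.0262; 0.0262 0.1707]
step 2: x^-=[1.3724, 0.7976]  P^-=[0.8967 0.0520; 0.0520 0.4607]  H_jac=[0.1971 0.0000; 0.0000 -0.7157]  S=[0.4348 0.0167; 0.0167 0.4559]  K=[0.4102 -0.0967; 0.0514 -0.7250]  nu=[-3.3604, -3.6885]  x^+=[0.3506, 3.2989]  P^+=[0.8206 0.0160; 0.0160 0.2211]
step 3: x^-=[1.0434, 3.2989]  P^-=[1.0971 0.0524; 0.0524 0.5111]  H_jac=[0.5033 0.0000; 0.0000 0.1567]  S=[0.6779 0.0281; 0.0281 0.2326]  K=[0.8171 -0.0635; 0.0247 0.3414]  nu=[0.4359, 0.3476]  x^+=[1.3775, 3.4284]  P^+=[0.6464 0.0359; 0.0359 0.4831]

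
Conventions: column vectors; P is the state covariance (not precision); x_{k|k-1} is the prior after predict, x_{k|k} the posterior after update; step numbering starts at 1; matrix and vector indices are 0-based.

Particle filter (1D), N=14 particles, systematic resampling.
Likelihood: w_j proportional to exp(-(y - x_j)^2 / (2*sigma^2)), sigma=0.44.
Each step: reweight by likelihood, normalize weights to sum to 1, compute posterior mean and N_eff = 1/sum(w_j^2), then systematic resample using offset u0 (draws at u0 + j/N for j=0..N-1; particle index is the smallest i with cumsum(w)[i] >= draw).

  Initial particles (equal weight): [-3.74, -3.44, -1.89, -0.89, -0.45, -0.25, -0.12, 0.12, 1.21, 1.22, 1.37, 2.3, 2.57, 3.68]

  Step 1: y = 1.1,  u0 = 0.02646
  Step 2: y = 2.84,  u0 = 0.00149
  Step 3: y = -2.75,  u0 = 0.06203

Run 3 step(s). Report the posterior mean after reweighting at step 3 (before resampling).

step 1: w=[0.0000, 0.0000, 0.0000, 0.0000, 0.0007, 0.0031, 0.0074, 0.0288, 0.3336, 0.3316, 0.2851, 0.0083, 0.0013, 0.0000]  mean=1.2229  Neff=3.2946  idx=[7, 8, 8, 8, 8, 9, 9, 9, 9, 9, 10, 10, 10, 10]
step 2: w=[0.0000, 0.0419, 0.0419, 0.0419, 0.0419, 0.0456, 0.0456, 0.0456, 0.0456, 0.0456, 0.1510, 0.1510, 0.1510, 0.1510]  mean=1.3089  Neff=9.2014  idx=[1, 2, 4, 6, 7, 9, 10, 10, 11, 11, 12, 12, 13, 13]
step 3: w=[0.1746, 0.1746, 0.1746, 0.1422, 0.1422, 0.1422, 0.0062, 0.0062, 0.0062, 0.0062, 0.0062, 0.0062, 0.0062, 0.0062]  mean=1.2222  Neff=6.5602  idx=[0, 0, 1, 1, 1, 2, 2, 3, 3, 4, 4, 5, 5, 12]

post_mean = 1.2222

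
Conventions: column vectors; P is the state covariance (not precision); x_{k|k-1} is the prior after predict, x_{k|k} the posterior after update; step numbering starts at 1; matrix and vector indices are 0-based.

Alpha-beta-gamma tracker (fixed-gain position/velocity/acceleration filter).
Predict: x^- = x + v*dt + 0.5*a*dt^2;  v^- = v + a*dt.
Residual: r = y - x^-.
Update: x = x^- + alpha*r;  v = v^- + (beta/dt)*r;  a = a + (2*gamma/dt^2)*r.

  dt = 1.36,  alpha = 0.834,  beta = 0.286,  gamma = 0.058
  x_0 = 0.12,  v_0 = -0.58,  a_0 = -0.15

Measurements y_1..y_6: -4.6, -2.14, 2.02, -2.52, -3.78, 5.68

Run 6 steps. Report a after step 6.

a_post = 0.5991

step 1: x_pred=-0.8075  r=-3.7925  x^+=-3.9704  v^+=-1.5815  a^+=-0.3879
step 2: x_pred=-6.4800  r=4.3400  x^+=-2.8604  v^+=-1.1963  a^+=-0.1157
step 3: x_pred=-4.5944  r=6.6144  x^+=0.9220  v^+=0.0373  a^+=0.2992
step 4: x_pred=1.2495  r=-3.7695  x^+=-1.8943  v^+=-0.3485  a^+=0.0628
step 5: x_pred=-2.3102  r=-1.4698  x^+=-3.5360  v^+=-0.5722  a^+=-0.0294
step 6: x_pred=-4.3414  r=10.0214  x^+=4.0164  v^+=1.4952  a^+=0.5991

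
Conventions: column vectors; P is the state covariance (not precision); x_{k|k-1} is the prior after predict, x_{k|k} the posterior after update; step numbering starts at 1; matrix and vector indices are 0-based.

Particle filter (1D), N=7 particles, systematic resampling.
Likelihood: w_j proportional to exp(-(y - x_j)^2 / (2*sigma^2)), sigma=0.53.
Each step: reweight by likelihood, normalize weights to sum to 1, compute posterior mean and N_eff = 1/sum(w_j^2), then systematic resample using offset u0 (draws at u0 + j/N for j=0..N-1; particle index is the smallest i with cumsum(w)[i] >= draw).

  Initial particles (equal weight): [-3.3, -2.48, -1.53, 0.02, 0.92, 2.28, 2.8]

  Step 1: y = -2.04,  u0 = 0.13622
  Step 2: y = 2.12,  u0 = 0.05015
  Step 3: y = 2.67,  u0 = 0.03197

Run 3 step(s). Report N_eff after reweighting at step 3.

N_eff = 7.0000

step 1: w=[0.0424, 0.5069, 0.4503, 0.0004, 0.0000, 0.0000, 0.0000]  mean=-2.0860  Neff=2.1666  idx=[1, 1, 1, 2, 2, 2, 2]
step 2: w=[0.0000, 0.0000, 0.0000, 0.2500, 0.2500, 0.2500, 0.2500]  mean=-1.5300  Neff=4.0000  idx=[3, 3, 4, 4, 5, 6, 6]
step 3: w=[0.1429, 0.1429, 0.1429, 0.1429, 0.1429, 0.1429, 0.1429]  mean=-1.5300  Neff=7.0000  idx=[0, 1, 2, 3, 4, 5, 6]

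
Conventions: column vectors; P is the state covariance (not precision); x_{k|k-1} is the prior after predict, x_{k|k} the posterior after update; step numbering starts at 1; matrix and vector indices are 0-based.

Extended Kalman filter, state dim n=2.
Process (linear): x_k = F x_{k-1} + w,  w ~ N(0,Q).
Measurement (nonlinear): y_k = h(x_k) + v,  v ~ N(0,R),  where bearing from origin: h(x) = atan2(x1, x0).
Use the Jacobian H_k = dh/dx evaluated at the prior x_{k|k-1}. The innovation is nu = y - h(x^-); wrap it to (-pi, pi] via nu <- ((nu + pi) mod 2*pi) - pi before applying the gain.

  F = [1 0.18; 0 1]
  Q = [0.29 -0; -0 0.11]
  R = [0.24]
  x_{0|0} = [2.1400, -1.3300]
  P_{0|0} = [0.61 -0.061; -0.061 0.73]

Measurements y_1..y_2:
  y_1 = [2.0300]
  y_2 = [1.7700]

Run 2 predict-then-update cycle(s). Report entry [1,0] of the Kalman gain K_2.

step 1: x^-=[1.9006, -1.3300]  P^-=[0.9017 0.0704; 0.0704 0.8400]  H_jac=[0.2472 0.3532]  S=[0.4122]  K=[0.6010; 0.7620]  nu=[2.6406]  x^+=[3.4877, 0.6822]  P^+=[0.7528 -0.1184; -0.1184 0.6007]
step 2: x^-=[3.6105, 0.6822]  P^-=[1.0196 -0.0103; -0.0103 0.7107]  H_jac=[-0.0505 0.2674]  S=[0.2937]  K=[-0.1848; 0.6488]  nu=[1.5832]  x^+=[3.3180, 1.7095]  P^+=[1.0096 0.0250; 0.0250 0.5870]

K[1,0] = 0.6488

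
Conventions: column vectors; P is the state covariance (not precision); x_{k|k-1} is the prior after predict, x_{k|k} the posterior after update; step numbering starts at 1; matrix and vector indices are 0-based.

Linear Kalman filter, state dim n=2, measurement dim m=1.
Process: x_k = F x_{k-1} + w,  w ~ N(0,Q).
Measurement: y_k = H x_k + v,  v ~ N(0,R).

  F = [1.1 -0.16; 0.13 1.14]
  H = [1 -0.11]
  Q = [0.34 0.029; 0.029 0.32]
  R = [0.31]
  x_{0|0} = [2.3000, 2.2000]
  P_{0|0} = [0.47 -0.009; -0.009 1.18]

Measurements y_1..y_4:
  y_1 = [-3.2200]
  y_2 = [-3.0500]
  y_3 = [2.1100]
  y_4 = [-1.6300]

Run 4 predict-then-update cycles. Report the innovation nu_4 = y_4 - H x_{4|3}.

step 1: x^-=[2.1780, 2.8070]  P^-=[0.9421 -0.1301; -0.1301 1.8588]  S=[1.3032]  K=[0.7339; -0.2567]  nu=[-5.0892]  x^+=[-1.5569, 4.1136]  P^+=[0.2402 0.1154; 0.1154 1.7729]
step 2: x^-=[-2.3708, 4.4872]  P^-=[0.6354 -0.1177; -0.1177 2.6623]  S=[1.0035]  K=[0.6461; -0.4091]  nu=[-0.1857]  x^+=[-2.4907, 4.5631]  P^+=[0.2165 0.1476; 0.1476 2.4944]
step 3: x^-=[-3.4699, 4.8781]  P^-=[0.6139 -0.2130; -0.2130 3.6091]  S=[1.0144]  K=[0.6283; -0.6014]  nu=[6.1165]  x^+=[0.3729, 1.1999]  P^+=[0.2135 0.1702; 0.1702 3.2422]
step 4: x^-=[0.2182, 1.4164]  P^-=[0.6214 -0.3219; -0.3219 4.5877]  S=[1.0577]  K=[0.6210; -0.7815]  nu=[-1.6924]  x^+=[-0.8327, 2.7389]  P^+=[0.2135 0.1913; 0.1913 3.9417]

innov = [-1.6924]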